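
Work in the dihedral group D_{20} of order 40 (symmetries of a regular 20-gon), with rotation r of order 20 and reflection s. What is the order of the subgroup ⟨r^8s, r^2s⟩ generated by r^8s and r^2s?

20

|⟨r^8s⟩| = 2 and |⟨r^2s⟩| = 2, so |H| is a multiple of lcm(2, 2) = 2 and divides |G| = 40.
Closing under the operation: H = {e, r^2, r^4, r^6, r^8, r^10, r^12, r^14, r^16, r^18, s, r^2s, r^4s, r^6s, r^8s, r^10s, r^12s, r^14s, r^16s, r^18s}, so |H| = 20.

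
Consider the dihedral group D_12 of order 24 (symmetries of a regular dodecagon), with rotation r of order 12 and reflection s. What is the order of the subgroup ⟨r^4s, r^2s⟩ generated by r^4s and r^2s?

|⟨r^4s⟩| = 2 and |⟨r^2s⟩| = 2, so |H| is a multiple of lcm(2, 2) = 2 and divides |G| = 24.
Closing under the operation: H = {e, r^2, r^4, r^6, r^8, r^10, s, r^2s, r^4s, r^6s, r^8s, r^10s}, so |H| = 12.

12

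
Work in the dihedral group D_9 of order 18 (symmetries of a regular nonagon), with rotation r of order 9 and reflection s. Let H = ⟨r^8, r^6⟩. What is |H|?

9

|⟨r^8⟩| = 9 and |⟨r^6⟩| = 3, so |H| is a multiple of lcm(9, 3) = 9 and divides |G| = 18.
Closing under the operation: H = {e, r, r^2, r^3, r^4, r^5, r^6, r^7, r^8}, so |H| = 9.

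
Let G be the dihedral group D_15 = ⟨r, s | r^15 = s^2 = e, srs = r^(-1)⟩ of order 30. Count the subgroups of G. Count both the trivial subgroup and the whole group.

|G| = 30, so by Lagrange every subgroup order divides 30. Divisors: 1, 2, 3, 5, 6, 10, 15, 30.
Subgroups by order — order 1: 1; order 2: 15; order 3: 1; order 5: 1; order 6: 5; order 10: 3; order 15: 1; order 30: 1.
Total: 1 + 15 + 1 + 1 + 5 + 3 + 1 + 1 = 28.

28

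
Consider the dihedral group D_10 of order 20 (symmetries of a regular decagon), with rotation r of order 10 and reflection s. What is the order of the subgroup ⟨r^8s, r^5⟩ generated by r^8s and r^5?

|⟨r^8s⟩| = 2 and |⟨r^5⟩| = 2, so |H| is a multiple of lcm(2, 2) = 2 and divides |G| = 20.
Closing under the operation: H = {e, r^5, r^3s, r^8s}, so |H| = 4.

4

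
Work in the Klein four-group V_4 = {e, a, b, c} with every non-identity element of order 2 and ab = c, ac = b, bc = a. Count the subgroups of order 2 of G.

3

|G| = 4 and 2 | 4, so subgroups of order 2 are possible by Lagrange.
The subgroups of order 2 are: {e, a}; {e, b}; {e, c}.
So G has 3 subgroups of order 2.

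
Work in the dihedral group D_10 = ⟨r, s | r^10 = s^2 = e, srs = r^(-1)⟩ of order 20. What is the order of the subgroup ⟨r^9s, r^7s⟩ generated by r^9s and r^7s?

|⟨r^9s⟩| = 2 and |⟨r^7s⟩| = 2, so |H| is a multiple of lcm(2, 2) = 2 and divides |G| = 20.
Closing under the operation: H = {e, r^2, r^4, r^6, r^8, rs, r^3s, r^5s, r^7s, r^9s}, so |H| = 10.

10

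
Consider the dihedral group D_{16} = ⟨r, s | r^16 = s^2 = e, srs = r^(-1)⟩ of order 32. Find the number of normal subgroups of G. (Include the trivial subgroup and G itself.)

8

G has 36 subgroups. Checking conjugation-invariance by order — order 1: 1/1 normal; order 2: 1/17 normal; order 4: 1/9 normal; order 8: 1/5 normal; order 16: 3/3 normal; order 32: 1/1 normal.
Total normal subgroups: 8.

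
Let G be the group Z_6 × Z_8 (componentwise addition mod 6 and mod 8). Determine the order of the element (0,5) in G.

The order of (0,5) in Z_6 × Z_8 is lcm(ord(0) in Z_6, ord(5) in Z_8).
ord(0) = 1 and ord(5) = 8, so |⟨(0,5)⟩| = lcm(1, 8) = 8.

8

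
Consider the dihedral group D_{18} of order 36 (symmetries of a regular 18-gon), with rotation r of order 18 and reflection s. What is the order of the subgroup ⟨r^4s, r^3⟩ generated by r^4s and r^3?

|⟨r^4s⟩| = 2 and |⟨r^3⟩| = 6, so |H| is a multiple of lcm(2, 6) = 6 and divides |G| = 36.
Closing under the operation: H = {e, r^3, r^6, r^9, r^12, r^15, rs, r^4s, r^7s, r^10s, r^13s, r^16s}, so |H| = 12.

12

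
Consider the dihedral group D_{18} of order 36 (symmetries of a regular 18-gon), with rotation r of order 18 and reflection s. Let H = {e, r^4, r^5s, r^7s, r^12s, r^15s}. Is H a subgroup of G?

r^4 ∈ H but its inverse r^14 ∉ H, so H is not a subgroup.

No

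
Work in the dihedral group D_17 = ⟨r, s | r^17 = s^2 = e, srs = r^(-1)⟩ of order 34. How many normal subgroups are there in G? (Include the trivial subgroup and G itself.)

G has 20 subgroups. Checking conjugation-invariance by order — order 1: 1/1 normal; order 2: 0/17 normal; order 17: 1/1 normal; order 34: 1/1 normal.
Total normal subgroups: 3.

3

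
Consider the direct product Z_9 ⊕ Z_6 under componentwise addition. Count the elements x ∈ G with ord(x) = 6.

8

An element (a,b) has order lcm(ord(a), ord(b)); count pairs with lcm equal to 6.
Enumerating gives 8 such elements.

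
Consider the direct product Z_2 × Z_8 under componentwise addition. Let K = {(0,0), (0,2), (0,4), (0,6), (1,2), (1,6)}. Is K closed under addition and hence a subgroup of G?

No

|K| = 6 does not divide |G| = 16, so by Lagrange K is not a subgroup.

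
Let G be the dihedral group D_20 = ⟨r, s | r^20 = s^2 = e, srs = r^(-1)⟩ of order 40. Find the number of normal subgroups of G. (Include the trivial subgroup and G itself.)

G has 48 subgroups. Checking conjugation-invariance by order — order 1: 1/1 normal; order 2: 1/21 normal; order 4: 1/11 normal; order 5: 1/1 normal; order 8: 0/5 normal; order 10: 1/5 normal; order 20: 3/3 normal; order 40: 1/1 normal.
Total normal subgroups: 9.

9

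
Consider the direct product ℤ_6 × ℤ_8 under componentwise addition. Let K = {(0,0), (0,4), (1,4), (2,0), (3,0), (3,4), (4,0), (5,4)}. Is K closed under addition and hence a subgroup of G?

No

Closure fails: (4,0) + (0,4) = (4,4) ∉ K. So K is not a subgroup.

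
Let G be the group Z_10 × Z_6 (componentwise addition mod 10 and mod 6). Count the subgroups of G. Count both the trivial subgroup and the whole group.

20

|G| = 60, so by Lagrange every subgroup order divides 60. Divisors: 1, 2, 3, 4, 5, 6, 10, 12, 15, 20, 30, 60.
Subgroups by order — order 1: 1; order 2: 3; order 3: 1; order 4: 1; order 5: 1; order 6: 3; order 10: 3; order 12: 1; order 15: 1; order 20: 1; order 30: 3; order 60: 1.
Total: 1 + 3 + 1 + 1 + 1 + 3 + 3 + 1 + 1 + 1 + 3 + 1 = 20.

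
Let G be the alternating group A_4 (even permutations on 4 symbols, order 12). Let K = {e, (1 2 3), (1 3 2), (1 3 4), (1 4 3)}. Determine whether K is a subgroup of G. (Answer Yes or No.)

|K| = 5 does not divide |G| = 12, so by Lagrange K is not a subgroup.

No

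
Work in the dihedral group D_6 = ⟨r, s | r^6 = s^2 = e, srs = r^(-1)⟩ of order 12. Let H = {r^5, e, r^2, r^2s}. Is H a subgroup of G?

r^5 ∈ H but its inverse r ∉ H, so H is not a subgroup.

No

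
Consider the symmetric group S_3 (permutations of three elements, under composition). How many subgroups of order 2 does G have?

3

|G| = 6 and 2 | 6, so subgroups of order 2 are possible by Lagrange.
The subgroups of order 2 are: {e, (1 2)}; {e, (1 3)}; {e, (2 3)}.
So G has 3 subgroups of order 2.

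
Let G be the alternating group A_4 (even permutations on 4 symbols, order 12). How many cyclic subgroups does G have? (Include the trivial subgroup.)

Each element a generates a cyclic subgroup ⟨a⟩; distinct elements may generate the same one (a cyclic group of order d has φ(d) generators).
Cyclic subgroups by order — order 1: 1; order 2: 3; order 3: 4.
Total: 8.

8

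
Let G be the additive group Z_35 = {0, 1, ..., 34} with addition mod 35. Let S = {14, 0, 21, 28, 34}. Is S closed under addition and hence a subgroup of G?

No

34 ∈ S but its inverse 1 ∉ S, so S is not a subgroup.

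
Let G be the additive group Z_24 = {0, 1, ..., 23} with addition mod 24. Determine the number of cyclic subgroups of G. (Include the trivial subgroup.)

8

A cyclic subgroup of order d is generated by each of its φ(d) elements of order d, so the cyclic subgroups of order d number (#elements of order d)/φ(d).
Cyclic subgroups by order — order 1: 1; order 2: 1; order 3: 1; order 4: 1; order 6: 1; order 8: 1; order 12: 1; order 24: 1.
Total: 8.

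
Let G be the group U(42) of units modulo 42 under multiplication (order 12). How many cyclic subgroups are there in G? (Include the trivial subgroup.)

Group the elements of G by the cyclic subgroup they generate; each cyclic subgroup of order d accounts for φ(d) elements.
Cyclic subgroups by order — order 1: 1; order 2: 3; order 3: 1; order 6: 3.
Total: 8.

8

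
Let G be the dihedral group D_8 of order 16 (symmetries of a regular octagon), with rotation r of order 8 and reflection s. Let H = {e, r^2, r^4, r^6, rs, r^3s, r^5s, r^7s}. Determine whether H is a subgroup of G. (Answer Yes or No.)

Yes

|H| = 8 divides |G| = 16, consistent with Lagrange.
H contains the identity, every element's inverse is in H, and H is closed under ·: it is a subgroup.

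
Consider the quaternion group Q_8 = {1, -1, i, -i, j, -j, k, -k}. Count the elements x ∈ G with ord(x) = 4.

The elements of order 4 are: i, -i, j, -j, k, -k.
That's 6.

6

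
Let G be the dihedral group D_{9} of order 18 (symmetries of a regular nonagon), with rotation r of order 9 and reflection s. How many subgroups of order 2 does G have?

|G| = 18 and 2 | 18, so subgroups of order 2 are possible by Lagrange.
The subgroups of order 2 are: {e, r^2s}; {e, r^3s}; {e, r^4s}; {e, r^5s}; … (9 in all).
So G has 9 subgroups of order 2.

9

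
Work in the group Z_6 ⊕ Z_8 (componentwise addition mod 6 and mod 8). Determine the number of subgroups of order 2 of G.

3

|G| = 48 and 2 | 48, so subgroups of order 2 are possible by Lagrange.
The subgroups of order 2 are: {(0,0), (0,4)}; {(0,0), (3,0)}; {(0,0), (3,4)}.
So G has 3 subgroups of order 2.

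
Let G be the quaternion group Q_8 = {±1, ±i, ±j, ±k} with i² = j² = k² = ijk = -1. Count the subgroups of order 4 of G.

3

|G| = 8 and 4 | 8, so subgroups of order 4 are possible by Lagrange.
The subgroups of order 4 are: {1, -1, i, -i}; {1, -1, j, -j}; {1, -1, k, -k}.
So G has 3 subgroups of order 4.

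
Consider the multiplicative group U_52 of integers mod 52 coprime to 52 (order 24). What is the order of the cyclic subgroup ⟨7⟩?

Compute successive powers of 7 mod 52: 7, 49, 31, 9, 11, 25, 19, 29, …; 7^12 ≡ 1 (mod 52).
So |⟨7⟩| = 12.

12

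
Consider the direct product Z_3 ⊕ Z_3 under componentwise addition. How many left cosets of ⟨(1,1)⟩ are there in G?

|⟨(1,1)⟩| = 3 and |G| = 9.
By Lagrange, [G : H] = |G|/|H| = 9/3 = 3.

3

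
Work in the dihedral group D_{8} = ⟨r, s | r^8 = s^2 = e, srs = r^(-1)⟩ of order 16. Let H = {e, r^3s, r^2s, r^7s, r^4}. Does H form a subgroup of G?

No

|H| = 5 does not divide |G| = 16, so by Lagrange H is not a subgroup.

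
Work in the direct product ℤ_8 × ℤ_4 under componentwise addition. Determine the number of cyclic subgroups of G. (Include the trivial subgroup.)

14

Group the elements of G by the cyclic subgroup they generate; each cyclic subgroup of order d accounts for φ(d) elements.
Cyclic subgroups by order — order 1: 1; order 2: 3; order 4: 6; order 8: 4.
Total: 14.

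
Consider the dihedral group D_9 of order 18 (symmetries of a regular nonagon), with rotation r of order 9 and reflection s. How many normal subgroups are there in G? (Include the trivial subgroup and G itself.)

4

G has 16 subgroups. Checking conjugation-invariance by order — order 1: 1/1 normal; order 2: 0/9 normal; order 3: 1/1 normal; order 6: 0/3 normal; order 9: 1/1 normal; order 18: 1/1 normal.
Total normal subgroups: 4.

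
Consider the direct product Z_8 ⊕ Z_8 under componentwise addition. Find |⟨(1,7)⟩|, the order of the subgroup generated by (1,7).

8

The order of (1,7) in Z_8 × Z_8 is lcm(ord(1) in Z_8, ord(7) in Z_8).
ord(1) = 8 and ord(7) = 8, so |⟨(1,7)⟩| = lcm(8, 8) = 8.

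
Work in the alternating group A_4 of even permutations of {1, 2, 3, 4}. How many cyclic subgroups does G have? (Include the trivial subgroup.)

Group the elements of G by the cyclic subgroup they generate; each cyclic subgroup of order d accounts for φ(d) elements.
Cyclic subgroups by order — order 1: 1; order 2: 3; order 3: 4.
Total: 8.

8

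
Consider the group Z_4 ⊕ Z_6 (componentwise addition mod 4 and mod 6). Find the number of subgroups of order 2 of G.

|G| = 24 and 2 | 24, so subgroups of order 2 are possible by Lagrange.
The subgroups of order 2 are: {(0,0), (0,3)}; {(0,0), (2,0)}; {(0,0), (2,3)}.
So G has 3 subgroups of order 2.

3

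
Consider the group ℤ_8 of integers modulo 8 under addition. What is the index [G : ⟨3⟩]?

1

|⟨3⟩| = 8 and |G| = 8.
By Lagrange, [G : H] = |G|/|H| = 8/8 = 1.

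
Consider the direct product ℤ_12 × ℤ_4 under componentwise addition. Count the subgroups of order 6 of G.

|G| = 48 and 6 | 48, so subgroups of order 6 are possible by Lagrange.
The subgroups of order 6 are: {(0,0), (0,2), (4,0), (4,2), (8,0), (8,2)}; {(0,0), (2,0), (4,0), (6,0), (8,0), (10,0)}; {(0,0), (2,2), (4,0), (6,2), (8,0), (10,2)}.
So G has 3 subgroups of order 6.

3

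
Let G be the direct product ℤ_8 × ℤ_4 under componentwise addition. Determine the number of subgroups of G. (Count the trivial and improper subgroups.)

22

|G| = 32, so by Lagrange every subgroup order divides 32. Divisors: 1, 2, 4, 8, 16, 32.
Subgroups by order — order 1: 1; order 2: 3; order 4: 7; order 8: 7; order 16: 3; order 32: 1.
Total: 1 + 3 + 7 + 7 + 3 + 1 = 22.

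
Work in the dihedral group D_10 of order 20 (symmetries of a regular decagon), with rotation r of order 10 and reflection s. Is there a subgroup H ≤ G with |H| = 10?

Yes

10 | 20. A subgroup of order 10 is {e, r, r^2, r^3, r^4, r^5, r^6, r^7, r^8, r^9}.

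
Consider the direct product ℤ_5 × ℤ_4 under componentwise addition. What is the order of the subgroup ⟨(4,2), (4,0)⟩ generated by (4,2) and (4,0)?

|⟨(4,2)⟩| = 10 and |⟨(4,0)⟩| = 5, so |H| is a multiple of lcm(10, 5) = 10 and divides |G| = 20.
Closing under the operation: H = {(0,0), (0,2), (1,0), (1,2), (2,0), (2,2), (3,0), (3,2), (4,0), (4,2)}, so |H| = 10.

10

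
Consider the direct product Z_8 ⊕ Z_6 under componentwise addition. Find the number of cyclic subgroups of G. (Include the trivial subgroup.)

16

Group the elements of G by the cyclic subgroup they generate; each cyclic subgroup of order d accounts for φ(d) elements.
Cyclic subgroups by order — order 1: 1; order 2: 3; order 3: 1; order 4: 2; order 6: 3; order 8: 2; order 12: 2; order 24: 2.
Total: 16.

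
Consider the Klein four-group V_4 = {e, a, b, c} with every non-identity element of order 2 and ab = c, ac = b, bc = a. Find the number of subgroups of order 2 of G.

3

|G| = 4 and 2 | 4, so subgroups of order 2 are possible by Lagrange.
The subgroups of order 2 are: {e, a}; {e, b}; {e, c}.
So G has 3 subgroups of order 2.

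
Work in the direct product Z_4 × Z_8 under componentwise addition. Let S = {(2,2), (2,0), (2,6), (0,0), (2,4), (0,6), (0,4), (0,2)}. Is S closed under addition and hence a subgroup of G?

Yes

|S| = 8 divides |G| = 32, consistent with Lagrange.
S contains the identity, every element's inverse is in S, and S is closed under +: it is a subgroup.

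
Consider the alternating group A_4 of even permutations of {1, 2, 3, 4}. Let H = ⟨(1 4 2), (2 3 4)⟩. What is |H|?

12

|⟨(1 4 2)⟩| = 3 and |⟨(2 3 4)⟩| = 3, so |H| is a multiple of lcm(3, 3) = 3 and divides |G| = 12.
Closing {(1 4 2), (2 3 4)} under the group operation gives all of G, so |H| = 12.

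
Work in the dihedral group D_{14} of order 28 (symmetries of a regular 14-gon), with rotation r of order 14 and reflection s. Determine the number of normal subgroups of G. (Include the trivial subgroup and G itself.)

7

G has 28 subgroups. Checking conjugation-invariance by order — order 1: 1/1 normal; order 2: 1/15 normal; order 4: 0/7 normal; order 7: 1/1 normal; order 14: 3/3 normal; order 28: 1/1 normal.
Total normal subgroups: 7.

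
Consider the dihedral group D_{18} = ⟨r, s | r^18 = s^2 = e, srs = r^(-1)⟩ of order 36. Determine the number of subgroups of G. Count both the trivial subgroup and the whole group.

|G| = 36, so by Lagrange every subgroup order divides 36. Divisors: 1, 2, 3, 4, 6, 9, 12, 18, 36.
Subgroups by order — order 1: 1; order 2: 19; order 3: 1; order 4: 9; order 6: 7; order 9: 1; order 12: 3; order 18: 3; order 36: 1.
Total: 1 + 19 + 1 + 9 + 7 + 1 + 3 + 3 + 1 = 45.

45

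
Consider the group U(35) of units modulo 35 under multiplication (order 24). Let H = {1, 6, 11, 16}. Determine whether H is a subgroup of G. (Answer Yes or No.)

No

Closure fails: 16 · 6 = 26 ∉ H. So H is not a subgroup.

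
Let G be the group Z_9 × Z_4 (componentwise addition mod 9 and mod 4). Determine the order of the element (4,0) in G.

9

The order of (4,0) in Z_9 × Z_4 is lcm(ord(4) in Z_9, ord(0) in Z_4).
ord(4) = 9 and ord(0) = 1, so |⟨(4,0)⟩| = lcm(9, 1) = 9.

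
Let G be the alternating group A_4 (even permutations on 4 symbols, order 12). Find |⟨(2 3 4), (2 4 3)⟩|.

3

|⟨(2 3 4)⟩| = 3 and |⟨(2 4 3)⟩| = 3, so |H| is a multiple of lcm(3, 3) = 3 and divides |G| = 12.
Closing under the operation: H = {e, (2 3 4), (2 4 3)}, so |H| = 3.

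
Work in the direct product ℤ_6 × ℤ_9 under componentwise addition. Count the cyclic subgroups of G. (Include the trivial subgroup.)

16

A cyclic subgroup of order d is generated by each of its φ(d) elements of order d, so the cyclic subgroups of order d number (#elements of order d)/φ(d).
Cyclic subgroups by order — order 1: 1; order 2: 1; order 3: 4; order 6: 4; order 9: 3; order 18: 3.
Total: 16.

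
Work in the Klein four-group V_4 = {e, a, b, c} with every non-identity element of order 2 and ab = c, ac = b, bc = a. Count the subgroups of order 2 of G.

|G| = 4 and 2 | 4, so subgroups of order 2 are possible by Lagrange.
The subgroups of order 2 are: {e, a}; {e, b}; {e, c}.
So G has 3 subgroups of order 2.

3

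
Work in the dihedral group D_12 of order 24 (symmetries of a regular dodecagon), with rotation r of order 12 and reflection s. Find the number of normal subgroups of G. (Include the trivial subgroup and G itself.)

9

G has 34 subgroups. Checking conjugation-invariance by order — order 1: 1/1 normal; order 2: 1/13 normal; order 3: 1/1 normal; order 4: 1/7 normal; order 6: 1/5 normal; order 8: 0/3 normal; order 12: 3/3 normal; order 24: 1/1 normal.
Total normal subgroups: 9.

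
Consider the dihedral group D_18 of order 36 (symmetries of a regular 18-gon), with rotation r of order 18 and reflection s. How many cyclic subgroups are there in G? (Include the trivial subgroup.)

24

Group the elements of G by the cyclic subgroup they generate; each cyclic subgroup of order d accounts for φ(d) elements.
Cyclic subgroups by order — order 1: 1; order 2: 19; order 3: 1; order 6: 1; order 9: 1; order 18: 1.
Total: 24.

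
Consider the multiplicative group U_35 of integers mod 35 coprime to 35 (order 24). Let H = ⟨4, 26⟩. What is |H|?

12

|⟨4⟩| = 6 and |⟨26⟩| = 6, so |H| is a multiple of lcm(6, 6) = 6 and divides |G| = 24.
Closing under the operation: H = {1, 4, 6, 9, 11, 16, 19, 24, 26, 29, 31, 34}, so |H| = 12.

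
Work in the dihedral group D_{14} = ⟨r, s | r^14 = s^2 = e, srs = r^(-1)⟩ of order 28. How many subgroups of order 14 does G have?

3

|G| = 28 and 14 | 28, so subgroups of order 14 are possible by Lagrange.
The subgroups of order 14 are: {e, r, r^2, r^3, r^4, r^5, r^6, r^7, r^8, r^9, r^10, r^11, r^12, r^13}; {e, r^2, r^4, r^6, r^8, r^10, r^12, s, r^2s, r^4s, r^6s, r^8s, r^10s, r^12s}; {e, r^2, r^4, r^6, r^8, r^10, r^12, rs, r^3s, r^5s, r^7s, r^9s, r^11s, r^13s}.
So G has 3 subgroups of order 14.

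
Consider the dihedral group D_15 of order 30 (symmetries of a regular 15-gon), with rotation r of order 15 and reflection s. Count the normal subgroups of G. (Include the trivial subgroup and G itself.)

5

G has 28 subgroups. Checking conjugation-invariance by order — order 1: 1/1 normal; order 2: 0/15 normal; order 3: 1/1 normal; order 5: 1/1 normal; order 6: 0/5 normal; order 10: 0/3 normal; order 15: 1/1 normal; order 30: 1/1 normal.
Total normal subgroups: 5.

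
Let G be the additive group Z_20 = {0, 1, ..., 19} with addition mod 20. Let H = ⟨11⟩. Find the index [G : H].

1

|⟨11⟩| = 20 and |G| = 20.
By Lagrange, [G : H] = |G|/|H| = 20/20 = 1.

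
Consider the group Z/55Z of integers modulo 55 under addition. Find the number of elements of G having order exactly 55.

40

In a cyclic group of order 55, the number of elements of order d (for d | 55) is φ(d).
φ(55) = 40.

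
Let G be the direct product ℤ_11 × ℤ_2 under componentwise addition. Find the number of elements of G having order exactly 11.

10

An element (a,b) has order lcm(ord(a), ord(b)); count pairs with lcm equal to 11.
Enumerating gives 10 such elements.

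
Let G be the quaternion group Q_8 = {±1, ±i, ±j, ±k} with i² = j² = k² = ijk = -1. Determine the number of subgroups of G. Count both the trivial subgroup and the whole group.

6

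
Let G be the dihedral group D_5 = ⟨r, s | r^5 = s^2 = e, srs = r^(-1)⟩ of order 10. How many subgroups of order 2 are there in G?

5

|G| = 10 and 2 | 10, so subgroups of order 2 are possible by Lagrange.
The subgroups of order 2 are: {e, r^2s}; {e, r^3s}; {e, r^4s}; {e, rs}; … (5 in all).
So G has 5 subgroups of order 2.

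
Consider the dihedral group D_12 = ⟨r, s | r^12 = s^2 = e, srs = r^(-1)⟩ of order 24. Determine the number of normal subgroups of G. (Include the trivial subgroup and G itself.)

G has 34 subgroups. Checking conjugation-invariance by order — order 1: 1/1 normal; order 2: 1/13 normal; order 3: 1/1 normal; order 4: 1/7 normal; order 6: 1/5 normal; order 8: 0/3 normal; order 12: 3/3 normal; order 24: 1/1 normal.
Total normal subgroups: 9.

9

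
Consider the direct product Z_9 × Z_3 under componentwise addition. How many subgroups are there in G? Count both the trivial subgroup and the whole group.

10

|G| = 27, so by Lagrange every subgroup order divides 27. Divisors: 1, 3, 9, 27.
Subgroups by order — order 1: 1; order 3: 4; order 9: 4; order 27: 1.
Total: 1 + 4 + 4 + 1 = 10.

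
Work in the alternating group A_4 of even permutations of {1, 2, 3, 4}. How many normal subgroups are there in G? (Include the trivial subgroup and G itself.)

G has 10 subgroups. Checking conjugation-invariance by order — order 1: 1/1 normal; order 2: 0/3 normal; order 3: 0/4 normal; order 4: 1/1 normal; order 12: 1/1 normal.
Total normal subgroups: 3.

3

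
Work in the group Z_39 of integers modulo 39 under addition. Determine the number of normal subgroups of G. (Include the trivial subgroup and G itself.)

G is abelian, so every subgroup is normal.
G has 4 subgroups in total, hence 4 normal subgroups.

4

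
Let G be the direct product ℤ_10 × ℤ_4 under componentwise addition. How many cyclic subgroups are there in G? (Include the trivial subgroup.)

12

Group the elements of G by the cyclic subgroup they generate; each cyclic subgroup of order d accounts for φ(d) elements.
Cyclic subgroups by order — order 1: 1; order 2: 3; order 4: 2; order 5: 1; order 10: 3; order 20: 2.
Total: 12.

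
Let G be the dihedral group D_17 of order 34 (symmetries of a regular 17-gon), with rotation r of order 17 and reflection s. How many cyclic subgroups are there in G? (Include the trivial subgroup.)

A cyclic subgroup of order d is generated by each of its φ(d) elements of order d, so the cyclic subgroups of order d number (#elements of order d)/φ(d).
Cyclic subgroups by order — order 1: 1; order 2: 17; order 17: 1.
Total: 19.

19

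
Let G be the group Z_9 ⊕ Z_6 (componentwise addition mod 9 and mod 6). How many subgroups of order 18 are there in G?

|G| = 54 and 18 | 54, so subgroups of order 18 are possible by Lagrange.
The subgroups of order 18 are: {(0,0), (0,1), (0,2), (0,3), (0,4), (0,5), (3,0), (3,1), (3,2), (3,3), (3,4), (3,5), (6,0), (6,1), (6,2), (6,3), (6,4), (6,5)}; {(0,0), (0,3), (1,0), (1,3), (2,0), (2,3), (3,0), (3,3), (4,0), (4,3), (5,0), (5,3), (6,0), (6,3), (7,0), (7,3), (8,0), (8,3)}; {(0,0), (0,3), (1,1), (1,4), (2,2), (2,5), (3,0), (3,3), (4,1), (4,4), (5,2), (5,5), (6,0), (6,3), (7,1), (7,4), (8,2), (8,5)}; {(0,0), (0,3), (1,2), (1,5), (2,1), (2,4), (3,0), (3,3), (4,2), (4,5), (5,1), (5,4), (6,0), (6,3), (7,2), (7,5), (8,1), (8,4)}.
So G has 4 subgroups of order 18.

4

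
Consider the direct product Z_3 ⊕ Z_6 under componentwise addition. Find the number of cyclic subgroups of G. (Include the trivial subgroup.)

10

A cyclic subgroup of order d is generated by each of its φ(d) elements of order d, so the cyclic subgroups of order d number (#elements of order d)/φ(d).
Cyclic subgroups by order — order 1: 1; order 2: 1; order 3: 4; order 6: 4.
Total: 10.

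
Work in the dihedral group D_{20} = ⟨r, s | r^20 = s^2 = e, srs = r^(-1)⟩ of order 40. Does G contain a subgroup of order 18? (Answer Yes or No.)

No

18 does not divide |G| = 40, so by Lagrange no subgroup of order 18 exists.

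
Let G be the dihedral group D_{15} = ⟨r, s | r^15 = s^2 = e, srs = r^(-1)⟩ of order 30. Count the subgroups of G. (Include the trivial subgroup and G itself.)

|G| = 30, so by Lagrange every subgroup order divides 30. Divisors: 1, 2, 3, 5, 6, 10, 15, 30.
Subgroups by order — order 1: 1; order 2: 15; order 3: 1; order 5: 1; order 6: 5; order 10: 3; order 15: 1; order 30: 1.
Total: 1 + 15 + 1 + 1 + 5 + 3 + 1 + 1 = 28.

28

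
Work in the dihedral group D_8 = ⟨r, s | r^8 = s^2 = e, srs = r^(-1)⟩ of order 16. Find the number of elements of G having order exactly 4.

2

The elements of order 4 are: r^2, r^6.
That's 2.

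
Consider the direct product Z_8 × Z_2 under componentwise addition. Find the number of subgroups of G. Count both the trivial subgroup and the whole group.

|G| = 16, so by Lagrange every subgroup order divides 16. Divisors: 1, 2, 4, 8, 16.
Subgroups by order — order 1: 1; order 2: 3; order 4: 3; order 8: 3; order 16: 1.
Total: 1 + 3 + 3 + 3 + 1 = 11.

11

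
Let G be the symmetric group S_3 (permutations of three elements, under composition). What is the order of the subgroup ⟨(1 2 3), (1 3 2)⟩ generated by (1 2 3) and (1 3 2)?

3

|⟨(1 2 3)⟩| = 3 and |⟨(1 3 2)⟩| = 3, so |H| is a multiple of lcm(3, 3) = 3 and divides |G| = 6.
Closing under the operation: H = {e, (1 2 3), (1 3 2)}, so |H| = 3.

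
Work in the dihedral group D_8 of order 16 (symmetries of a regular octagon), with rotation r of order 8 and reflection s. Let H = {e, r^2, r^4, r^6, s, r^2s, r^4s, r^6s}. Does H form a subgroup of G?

Yes

|H| = 8 divides |G| = 16, consistent with Lagrange.
H contains the identity, every element's inverse is in H, and H is closed under ·: it is a subgroup.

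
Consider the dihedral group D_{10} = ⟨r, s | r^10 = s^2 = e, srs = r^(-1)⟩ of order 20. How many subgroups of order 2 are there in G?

11

|G| = 20 and 2 | 20, so subgroups of order 2 are possible by Lagrange.
The subgroups of order 2 are: {e, r^2s}; {e, r^3s}; {e, r^4s}; {e, r^5}; … (11 in all).
So G has 11 subgroups of order 2.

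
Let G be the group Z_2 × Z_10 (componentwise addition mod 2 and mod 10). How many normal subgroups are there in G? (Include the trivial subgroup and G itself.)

G is abelian, so every subgroup is normal.
G has 10 subgroups in total, hence 10 normal subgroups.

10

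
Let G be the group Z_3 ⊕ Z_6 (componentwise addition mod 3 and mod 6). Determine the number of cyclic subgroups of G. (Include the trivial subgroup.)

Group the elements of G by the cyclic subgroup they generate; each cyclic subgroup of order d accounts for φ(d) elements.
Cyclic subgroups by order — order 1: 1; order 2: 1; order 3: 4; order 6: 4.
Total: 10.

10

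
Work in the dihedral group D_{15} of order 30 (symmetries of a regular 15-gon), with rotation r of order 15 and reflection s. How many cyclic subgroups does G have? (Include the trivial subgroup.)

19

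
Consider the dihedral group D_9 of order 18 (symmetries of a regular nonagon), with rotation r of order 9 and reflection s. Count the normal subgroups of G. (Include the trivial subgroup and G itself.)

4

G has 16 subgroups. Checking conjugation-invariance by order — order 1: 1/1 normal; order 2: 0/9 normal; order 3: 1/1 normal; order 6: 0/3 normal; order 9: 1/1 normal; order 18: 1/1 normal.
Total normal subgroups: 4.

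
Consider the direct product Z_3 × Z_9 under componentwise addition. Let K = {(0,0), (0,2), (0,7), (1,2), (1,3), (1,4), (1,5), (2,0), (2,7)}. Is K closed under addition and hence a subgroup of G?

No

(1,5) ∈ K but its inverse (2,4) ∉ K, so K is not a subgroup.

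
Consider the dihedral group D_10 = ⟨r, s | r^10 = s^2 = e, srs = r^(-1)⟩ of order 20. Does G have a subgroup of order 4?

4 | 20. A subgroup of order 4 is {e, r^5, r^2s, r^7s}.

Yes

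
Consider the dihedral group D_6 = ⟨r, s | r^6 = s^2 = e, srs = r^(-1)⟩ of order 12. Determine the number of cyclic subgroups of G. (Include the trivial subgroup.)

10

A cyclic subgroup of order d is generated by each of its φ(d) elements of order d, so the cyclic subgroups of order d number (#elements of order d)/φ(d).
Cyclic subgroups by order — order 1: 1; order 2: 7; order 3: 1; order 6: 1.
Total: 10.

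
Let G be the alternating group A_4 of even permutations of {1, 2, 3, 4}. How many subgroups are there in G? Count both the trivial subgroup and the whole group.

10

|G| = 12, so by Lagrange every subgroup order divides 12. Divisors: 1, 2, 3, 4, 6, 12.
Subgroups by order — order 1: 1; order 2: 3; order 3: 4; order 4: 1; order 6: 0; order 12: 1.
Total: 1 + 3 + 4 + 1 + 0 + 1 = 10.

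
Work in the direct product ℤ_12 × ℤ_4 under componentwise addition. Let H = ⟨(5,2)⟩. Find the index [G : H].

4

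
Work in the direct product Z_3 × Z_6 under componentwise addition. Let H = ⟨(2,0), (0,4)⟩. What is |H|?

|⟨(2,0)⟩| = 3 and |⟨(0,4)⟩| = 3, so |H| is a multiple of lcm(3, 3) = 3 and divides |G| = 18.
Closing under the operation: H = {(0,0), (0,2), (0,4), (1,0), (1,2), (1,4), (2,0), (2,2), (2,4)}, so |H| = 9.

9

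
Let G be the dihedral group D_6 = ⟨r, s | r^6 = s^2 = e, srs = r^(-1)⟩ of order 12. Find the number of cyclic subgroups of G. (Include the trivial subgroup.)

10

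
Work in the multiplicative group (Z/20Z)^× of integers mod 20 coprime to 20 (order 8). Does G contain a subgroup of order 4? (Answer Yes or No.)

4 | 8. A subgroup of order 4 is {1, 9, 11, 19}.

Yes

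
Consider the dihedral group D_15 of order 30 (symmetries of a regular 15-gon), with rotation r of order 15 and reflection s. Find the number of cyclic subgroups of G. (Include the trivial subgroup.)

Group the elements of G by the cyclic subgroup they generate; each cyclic subgroup of order d accounts for φ(d) elements.
Cyclic subgroups by order — order 1: 1; order 2: 15; order 3: 1; order 5: 1; order 15: 1.
Total: 19.

19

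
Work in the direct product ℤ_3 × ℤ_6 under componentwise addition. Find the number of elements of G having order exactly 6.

An element (a,b) has order lcm(ord(a), ord(b)); count pairs with lcm equal to 6.
Enumerating gives 8 such elements.

8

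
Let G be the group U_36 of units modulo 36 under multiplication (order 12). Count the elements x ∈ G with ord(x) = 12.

No element of G has order 12 (even though 12 | 12).

0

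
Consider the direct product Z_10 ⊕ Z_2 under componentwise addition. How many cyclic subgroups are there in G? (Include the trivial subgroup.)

8

Group the elements of G by the cyclic subgroup they generate; each cyclic subgroup of order d accounts for φ(d) elements.
Cyclic subgroups by order — order 1: 1; order 2: 3; order 5: 1; order 10: 3.
Total: 8.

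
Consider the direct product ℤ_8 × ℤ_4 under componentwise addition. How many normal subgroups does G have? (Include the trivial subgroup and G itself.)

22

G is abelian, so every subgroup is normal.
G has 22 subgroups in total, hence 22 normal subgroups.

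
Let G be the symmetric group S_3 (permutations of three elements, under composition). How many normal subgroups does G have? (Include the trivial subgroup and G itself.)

3

G has 6 subgroups. Checking conjugation-invariance by order — order 1: 1/1 normal; order 2: 0/3 normal; order 3: 1/1 normal; order 6: 1/1 normal.
Total normal subgroups: 3.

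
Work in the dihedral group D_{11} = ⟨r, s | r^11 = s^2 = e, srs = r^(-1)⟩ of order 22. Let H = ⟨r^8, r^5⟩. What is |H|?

11

|⟨r^8⟩| = 11 and |⟨r^5⟩| = 11, so |H| is a multiple of lcm(11, 11) = 11 and divides |G| = 22.
Closing under the operation: H = {e, r, r^2, r^3, r^4, r^5, r^6, r^7, r^8, r^9, r^10}, so |H| = 11.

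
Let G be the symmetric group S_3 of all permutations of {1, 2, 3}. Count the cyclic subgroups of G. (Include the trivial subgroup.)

A cyclic subgroup of order d is generated by each of its φ(d) elements of order d, so the cyclic subgroups of order d number (#elements of order d)/φ(d).
Cyclic subgroups by order — order 1: 1; order 2: 3; order 3: 1.
Total: 5.

5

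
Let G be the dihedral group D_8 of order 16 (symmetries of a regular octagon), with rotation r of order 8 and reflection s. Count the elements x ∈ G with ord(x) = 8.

The elements of order 8 are: r, r^3, r^5, r^7.
That's 4.

4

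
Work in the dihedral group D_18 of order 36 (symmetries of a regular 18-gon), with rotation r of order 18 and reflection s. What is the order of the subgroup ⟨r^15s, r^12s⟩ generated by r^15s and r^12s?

|⟨r^15s⟩| = 2 and |⟨r^12s⟩| = 2, so |H| is a multiple of lcm(2, 2) = 2 and divides |G| = 36.
Closing under the operation: H = {e, r^3, r^6, r^9, r^12, r^15, s, r^3s, r^6s, r^9s, r^12s, r^15s}, so |H| = 12.

12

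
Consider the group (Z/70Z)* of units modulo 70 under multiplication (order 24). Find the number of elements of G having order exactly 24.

0

No element of G has order 24 (even though 24 | 24).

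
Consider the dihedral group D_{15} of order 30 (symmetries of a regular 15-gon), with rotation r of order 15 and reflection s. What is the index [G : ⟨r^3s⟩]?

|⟨r^3s⟩| = 2 and |G| = 30.
By Lagrange, [G : H] = |G|/|H| = 30/2 = 15.

15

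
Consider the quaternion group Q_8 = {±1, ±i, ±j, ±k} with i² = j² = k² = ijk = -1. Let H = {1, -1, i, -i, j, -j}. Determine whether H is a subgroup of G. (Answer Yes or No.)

No

|H| = 6 does not divide |G| = 8, so by Lagrange H is not a subgroup.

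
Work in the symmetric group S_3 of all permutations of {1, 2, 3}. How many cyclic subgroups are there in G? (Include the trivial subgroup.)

5

Each element a generates a cyclic subgroup ⟨a⟩; distinct elements may generate the same one (a cyclic group of order d has φ(d) generators).
Cyclic subgroups by order — order 1: 1; order 2: 3; order 3: 1.
Total: 5.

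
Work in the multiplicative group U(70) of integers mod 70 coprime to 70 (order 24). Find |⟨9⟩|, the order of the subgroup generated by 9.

6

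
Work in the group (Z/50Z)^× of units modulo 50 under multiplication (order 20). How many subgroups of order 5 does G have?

|G| = 20 and 5 | 20, so subgroups of order 5 are possible by Lagrange.
The subgroups of order 5 are: {1, 11, 21, 31, 41}.
So G has 1 subgroup of order 5.

1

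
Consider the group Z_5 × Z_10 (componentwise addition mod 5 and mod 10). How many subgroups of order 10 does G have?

|G| = 50 and 10 | 50, so subgroups of order 10 are possible by Lagrange.
The subgroups of order 10 are: {(0,0), (0,1), (0,2), (0,3), (0,4), (0,5), (0,6), (0,7), (0,8), (0,9)}; {(0,0), (0,5), (1,0), (1,5), (2,0), (2,5), (3,0), (3,5), (4,0), (4,5)}; {(0,0), (0,5), (1,1), (1,6), (2,2), (2,7), (3,3), (3,8), (4,4), (4,9)}; {(0,0), (0,5), (1,2), (1,7), (2,4), (2,9), (3,1), (3,6), (4,3), (4,8)}; … (6 in all).
So G has 6 subgroups of order 10.

6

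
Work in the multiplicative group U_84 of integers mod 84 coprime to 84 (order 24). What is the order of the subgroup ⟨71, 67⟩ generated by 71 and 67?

12

|⟨71⟩| = 2 and |⟨67⟩| = 6, so |H| is a multiple of lcm(2, 6) = 6 and divides |G| = 24.
Closing under the operation: H = {1, 11, 23, 25, 29, 37, 43, 53, 65, 67, 71, 79}, so |H| = 12.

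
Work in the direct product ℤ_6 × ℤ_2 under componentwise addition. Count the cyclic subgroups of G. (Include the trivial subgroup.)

8

Group the elements of G by the cyclic subgroup they generate; each cyclic subgroup of order d accounts for φ(d) elements.
Cyclic subgroups by order — order 1: 1; order 2: 3; order 3: 1; order 6: 3.
Total: 8.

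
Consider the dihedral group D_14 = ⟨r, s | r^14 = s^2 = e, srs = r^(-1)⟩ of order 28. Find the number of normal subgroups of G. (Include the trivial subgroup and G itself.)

G has 28 subgroups. Checking conjugation-invariance by order — order 1: 1/1 normal; order 2: 1/15 normal; order 4: 0/7 normal; order 7: 1/1 normal; order 14: 3/3 normal; order 28: 1/1 normal.
Total normal subgroups: 7.

7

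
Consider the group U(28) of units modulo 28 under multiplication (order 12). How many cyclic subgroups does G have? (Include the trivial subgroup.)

A cyclic subgroup of order d is generated by each of its φ(d) elements of order d, so the cyclic subgroups of order d number (#elements of order d)/φ(d).
Cyclic subgroups by order — order 1: 1; order 2: 3; order 3: 1; order 6: 3.
Total: 8.

8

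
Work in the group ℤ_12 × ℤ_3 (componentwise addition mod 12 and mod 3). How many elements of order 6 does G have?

An element (a,b) has order lcm(ord(a), ord(b)); count pairs with lcm equal to 6.
Enumerating gives 8 such elements.

8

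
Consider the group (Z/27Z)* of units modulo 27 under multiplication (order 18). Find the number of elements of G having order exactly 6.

The elements of order 6 are: 8, 17.
That's 2.

2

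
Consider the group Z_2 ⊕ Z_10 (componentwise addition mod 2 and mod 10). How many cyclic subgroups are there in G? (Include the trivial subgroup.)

8

Each element a generates a cyclic subgroup ⟨a⟩; distinct elements may generate the same one (a cyclic group of order d has φ(d) generators).
Cyclic subgroups by order — order 1: 1; order 2: 3; order 5: 1; order 10: 3.
Total: 8.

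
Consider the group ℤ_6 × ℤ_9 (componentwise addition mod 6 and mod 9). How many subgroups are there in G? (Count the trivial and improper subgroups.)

20

|G| = 54, so by Lagrange every subgroup order divides 54. Divisors: 1, 2, 3, 6, 9, 18, 27, 54.
Subgroups by order — order 1: 1; order 2: 1; order 3: 4; order 6: 4; order 9: 4; order 18: 4; order 27: 1; order 54: 1.
Total: 1 + 1 + 4 + 4 + 4 + 4 + 1 + 1 = 20.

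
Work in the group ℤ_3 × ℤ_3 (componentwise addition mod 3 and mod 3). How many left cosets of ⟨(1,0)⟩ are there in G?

3

|⟨(1,0)⟩| = 3 and |G| = 9.
By Lagrange, [G : H] = |G|/|H| = 9/3 = 3.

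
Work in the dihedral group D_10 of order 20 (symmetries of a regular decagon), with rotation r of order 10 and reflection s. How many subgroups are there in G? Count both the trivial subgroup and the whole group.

22

|G| = 20, so by Lagrange every subgroup order divides 20. Divisors: 1, 2, 4, 5, 10, 20.
Subgroups by order — order 1: 1; order 2: 11; order 4: 5; order 5: 1; order 10: 3; order 20: 1.
Total: 1 + 11 + 5 + 1 + 3 + 1 = 22.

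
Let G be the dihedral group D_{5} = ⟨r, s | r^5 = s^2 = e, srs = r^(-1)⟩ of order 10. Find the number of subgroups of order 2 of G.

|G| = 10 and 2 | 10, so subgroups of order 2 are possible by Lagrange.
The subgroups of order 2 are: {e, r^2s}; {e, r^3s}; {e, r^4s}; {e, rs}; … (5 in all).
So G has 5 subgroups of order 2.

5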